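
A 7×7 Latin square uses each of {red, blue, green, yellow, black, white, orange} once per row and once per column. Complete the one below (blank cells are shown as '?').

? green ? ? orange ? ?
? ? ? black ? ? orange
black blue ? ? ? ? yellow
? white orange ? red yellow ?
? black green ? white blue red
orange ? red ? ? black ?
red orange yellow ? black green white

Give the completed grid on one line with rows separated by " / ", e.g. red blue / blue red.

white green black yellow orange red blue / green red blue black yellow white orange / black blue white red green orange yellow / blue white orange green red yellow black / yellow black green orange white blue red / orange yellow red white blue black green / red orange yellow blue black green white

(r3,c3) = white
(r3,c5) = green
(r5,c1) = yellow
(r5,c4) = orange
(r6,c2) = yellow
(r6,c5) = blue
(r6,c7) = green
(r7,c4) = blue
(r2,c2) = red
(r2,c3) = blue
(r2,c5) = yellow
(r2,c6) = white
(r3,c4) = red
(r3,c6) = orange
(r4,c4) = green
(r6,c4) = white
(r1,c3) = black
(r1,c4) = yellow
(r1,c6) = red
(r1,c7) = blue
(r2,c1) = green
(r4,c1) = blue
(r4,c7) = black
(r1,c1) = white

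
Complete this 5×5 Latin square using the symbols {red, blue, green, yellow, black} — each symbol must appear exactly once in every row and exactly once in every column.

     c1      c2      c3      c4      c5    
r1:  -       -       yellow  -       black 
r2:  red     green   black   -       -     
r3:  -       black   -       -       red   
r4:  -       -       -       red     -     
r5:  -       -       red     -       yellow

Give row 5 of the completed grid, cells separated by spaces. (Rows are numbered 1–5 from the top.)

green blue red black yellow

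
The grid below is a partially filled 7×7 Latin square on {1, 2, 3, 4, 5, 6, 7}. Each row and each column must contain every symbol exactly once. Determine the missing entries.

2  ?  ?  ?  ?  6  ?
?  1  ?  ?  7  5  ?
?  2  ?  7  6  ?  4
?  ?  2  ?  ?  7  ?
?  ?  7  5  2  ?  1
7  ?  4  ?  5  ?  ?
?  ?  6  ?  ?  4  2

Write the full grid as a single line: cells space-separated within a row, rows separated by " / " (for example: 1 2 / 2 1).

At row 2, column 3: row 2 has {1,5,7}; column 3 has {2,4,6,7}; that leaves 3.
At row 2, column 7: row 2 has {1,3,5,7}; column 7 has {1,2,4}; that leaves 6.
At row 5, column 6: row 5 has {1,2,5,7}; column 6 has {4,5,6,7}; that leaves 3.
At row 6, column 7: row 6 has {4,5,7}; column 7 has {1,2,4,6}; that leaves 3.
At row 2, column 1: row 2 has {1,3,5,6,7}; column 1 has {2,7}; that leaves 4.
At row 2, column 4: row 2 has {1,3,4,5,6,7}; column 4 has {5,7}; that leaves 2.
At row 3, column 6: row 3 has {2,4,6,7}; column 6 has {3,4,5,6,7}; that leaves 1.
At row 4, column 7: row 4 has {2,7}; column 7 has {1,2,3,4,6}; that leaves 5.
At row 5, column 1: row 5 has {1,2,3,5,7}; column 1 has {2,4,7}; that leaves 6.
At row 5, column 2: row 5 has {1,2,3,5,6,7}; column 2 has {1,2}; that leaves 4.
At row 6, column 2: row 6 has {3,4,5,7}; column 2 has {1,2,4}; that leaves 6.
At row 6, column 4: row 6 has {3,4,5,6,7}; column 4 has {2,5,7}; that leaves 1.
At row 6, column 6: row 6 has {1,3,4,5,6,7}; column 6 has {1,3,4,5,6,7}; that leaves 2.
At row 7, column 4: row 7 has {2,4,6}; column 4 has {1,2,5,7}; that leaves 3.
At row 7, column 5: row 7 has {2,3,4,6}; column 5 has {2,5,6,7}; that leaves 1.
At row 1, column 4: row 1 has {2,6}; column 4 has {1,2,3,5,7}; that leaves 4.
At row 1, column 5: row 1 has {2,4,6}; column 5 has {1,2,5,6,7}; that leaves 3.
At row 1, column 7: row 1 has {2,3,4,6}; column 7 has {1,2,3,4,5,6}; that leaves 7.
At row 3, column 3: row 3 has {1,2,4,6,7}; column 3 has {2,3,4,6,7}; that leaves 5.
At row 4, column 2: row 4 has {2,5,7}; column 2 has {1,2,4,6}; that leaves 3.
At row 4, column 4: row 4 has {2,3,5,7}; column 4 has {1,2,3,4,5,7}; that leaves 6.
At row 4, column 5: row 4 has {2,3,5,6,7}; column 5 has {1,2,3,5,6,7}; that leaves 4.
At row 7, column 1: row 7 has {1,2,3,4,6}; column 1 has {2,4,6,7}; that leaves 5.
At row 7, column 2: row 7 has {1,2,3,4,5,6}; column 2 has {1,2,3,4,6}; that leaves 7.
At row 1, column 2: row 1 has {2,3,4,6,7}; column 2 has {1,2,3,4,6,7}; that leaves 5.
At row 1, column 3: row 1 has {2,3,4,5,6,7}; column 3 has {2,3,4,5,6,7}; that leaves 1.
At row 3, column 1: row 3 has {1,2,4,5,6,7}; column 1 has {2,4,5,6,7}; that leaves 3.
At row 4, column 1: row 4 has {2,3,4,5,6,7}; column 1 has {2,3,4,5,6,7}; that leaves 1.

2 5 1 4 3 6 7 / 4 1 3 2 7 5 6 / 3 2 5 7 6 1 4 / 1 3 2 6 4 7 5 / 6 4 7 5 2 3 1 / 7 6 4 1 5 2 3 / 5 7 6 3 1 4 2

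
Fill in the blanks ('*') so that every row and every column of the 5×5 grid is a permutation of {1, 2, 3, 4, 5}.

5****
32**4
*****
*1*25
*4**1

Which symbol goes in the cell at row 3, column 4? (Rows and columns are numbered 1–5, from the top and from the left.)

(r1,c2) = 3
(r1,c5) = 2
(r3,c2) = 5
(r3,c5) = 3
(r4,c1) = 4
(r4,c3) = 3
(r5,c1) = 2
(r5,c3) = 5
(r5,c4) = 3
(r2,c3) = 1
(r2,c4) = 5
(r3,c1) = 1
(r3,c4) = 4

4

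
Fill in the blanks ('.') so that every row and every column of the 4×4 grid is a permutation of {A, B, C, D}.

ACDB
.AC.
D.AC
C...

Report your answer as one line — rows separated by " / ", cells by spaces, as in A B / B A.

(r2,c1) = B
(r2,c4) = D
(r3,c2) = B
(r4,c2) = D
(r4,c3) = B
(r4,c4) = A

A C D B / B A C D / D B A C / C D B A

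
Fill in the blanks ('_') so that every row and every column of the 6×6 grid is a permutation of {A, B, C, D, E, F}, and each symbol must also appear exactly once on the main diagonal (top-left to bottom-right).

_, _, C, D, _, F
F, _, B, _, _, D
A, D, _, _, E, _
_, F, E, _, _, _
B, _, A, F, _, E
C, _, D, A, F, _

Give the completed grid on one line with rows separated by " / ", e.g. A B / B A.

(r1,c1): row 1 has {C,D,F}; column 1 has {A,B,C,F}; the diagonal is empty so far, so it must be E.
(r3,c3): row 3 has {A,D,E}; column 3 has {A,B,C,D,E}; the diagonal has {E}, so it must be F.
(r4,c1): row 4 has {E,F}; column 1 has {A,B,C,E,F}, so it must be D.
(r5,c2): row 5 has {A,B,E,F}; column 2 has {D,F}, so it must be C.
(r5,c5): row 5 has {A,B,C,E,F}; column 5 has {E,F}; the diagonal has {E,F}, so it must be D.
(r6,c6): row 6 has {A,C,D,F}; column 6 has {D,E,F}; the diagonal has {D,E,F}, so it must be B.
(r2,c2): row 2 has {B,D,F}; column 2 has {C,D,F}; the diagonal has {B,D,E,F}, so it must be A.
(r2,c5): row 2 has {A,B,D,F}; column 5 has {D,E,F}, so it must be C.
(r3,c6): row 3 has {A,D,E,F}; column 6 has {B,D,E,F}, so it must be C.
(r4,c4): row 4 has {D,E,F}; column 4 has {A,D,F}; the diagonal has {A,B,D,E,F}, so it must be C.
(r4,c6): row 4 has {C,D,E,F}; column 6 has {B,C,D,E,F}, so it must be A.
(r6,c2): row 6 has {A,B,C,D,F}; column 2 has {A,C,D,F}, so it must be E.
(r1,c2): row 1 has {C,D,E,F}; column 2 has {A,C,D,E,F}, so it must be B.
(r1,c5): row 1 has {B,C,D,E,F}; column 5 has {C,D,E,F}, so it must be A.
(r2,c4): row 2 has {A,B,C,D,F}; column 4 has {A,C,D,F}, so it must be E.
(r3,c4): row 3 has {A,C,D,E,F}; column 4 has {A,C,D,E,F}, so it must be B.
(r4,c5): row 4 has {A,C,D,E,F}; column 5 has {A,C,D,E,F}, so it must be B.

E B C D A F / F A B E C D / A D F B E C / D F E C B A / B C A F D E / C E D A F B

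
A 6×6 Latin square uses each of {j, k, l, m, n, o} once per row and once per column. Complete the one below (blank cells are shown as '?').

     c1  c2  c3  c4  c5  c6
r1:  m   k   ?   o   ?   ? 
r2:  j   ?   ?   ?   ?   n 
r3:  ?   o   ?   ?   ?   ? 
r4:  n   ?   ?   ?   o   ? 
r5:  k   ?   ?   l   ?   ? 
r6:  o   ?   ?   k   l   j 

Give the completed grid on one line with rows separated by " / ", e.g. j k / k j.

m k j o n l / j l o m k n / l o k n j m / n m l j o k / k j n l m o / o n m k l j

(r1,c6) = l
(r2,c4) = m
(r2,c5) = k
(r3,c1) = l
(r4,c4) = j
(r2,c2) = l
(r2,c3) = o
(r3,c4) = n
(r4,c2) = m
(r4,c6) = k
(r6,c2) = n
(r6,c3) = m
(r3,c6) = m
(r4,c3) = l
(r5,c2) = j
(r5,c3) = n
(r5,c5) = m
(r5,c6) = o
(r1,c3) = j
(r1,c5) = n
(r3,c3) = k
(r3,c5) = j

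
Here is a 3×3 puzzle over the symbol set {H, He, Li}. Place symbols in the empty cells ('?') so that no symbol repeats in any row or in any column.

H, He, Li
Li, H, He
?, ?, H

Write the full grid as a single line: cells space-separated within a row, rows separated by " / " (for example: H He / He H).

H He Li / Li H He / He Li H

At row 3, column 1: row 3 has {H}; column 1 has {H,Li}; that leaves He.
At row 3, column 2: row 3 has {H,He}; column 2 has {H,He}; that leaves Li.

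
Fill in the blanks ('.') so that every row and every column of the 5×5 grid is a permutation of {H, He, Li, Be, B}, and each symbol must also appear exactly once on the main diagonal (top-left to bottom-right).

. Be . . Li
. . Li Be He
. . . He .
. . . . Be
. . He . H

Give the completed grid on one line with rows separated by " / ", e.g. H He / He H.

He Be B H Li / H B Li Be He / Li H Be He B / B He H Li Be / Be Li He B H

(r2,c2) = B
(r3,c3) = Be
(r3,c5) = B
(r4,c4) = Li
(r5,c2) = Li
(r5,c4) = B
(r1,c1) = He
(r1,c4) = H
(r2,c1) = H
(r3,c1) = Li
(r3,c2) = H
(r4,c1) = B
(r4,c2) = He
(r4,c3) = H
(r5,c1) = Be
(r1,c3) = B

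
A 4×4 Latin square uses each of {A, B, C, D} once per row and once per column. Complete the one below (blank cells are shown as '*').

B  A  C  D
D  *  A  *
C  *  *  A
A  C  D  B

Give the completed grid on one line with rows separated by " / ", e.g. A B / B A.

B A C D / D B A C / C D B A / A C D B

(r2,c2) = B
(r2,c4) = C
(r3,c2) = D
(r3,c3) = B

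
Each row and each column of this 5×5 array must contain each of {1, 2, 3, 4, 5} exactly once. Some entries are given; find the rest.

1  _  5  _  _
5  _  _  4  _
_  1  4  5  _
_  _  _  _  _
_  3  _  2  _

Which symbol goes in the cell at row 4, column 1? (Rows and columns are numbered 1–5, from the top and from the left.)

3

(r1,c4) = 3
(r2,c2) = 2
(r4,c4) = 1
(r5,c1) = 4
(r5,c3) = 1
(r5,c5) = 5
(r1,c2) = 4
(r1,c5) = 2
(r2,c3) = 3
(r2,c5) = 1
(r3,c5) = 3
(r4,c2) = 5
(r4,c3) = 2
(r4,c5) = 4
(r3,c1) = 2
(r4,c1) = 3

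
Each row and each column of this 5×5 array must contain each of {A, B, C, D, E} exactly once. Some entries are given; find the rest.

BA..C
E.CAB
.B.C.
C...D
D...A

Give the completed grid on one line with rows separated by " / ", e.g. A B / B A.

B A E D C / E D C A B / A B D C E / C E A B D / D C B E A

(r2,c2) = D
(r3,c1) = A
(r3,c5) = E
(r4,c2) = E
(r4,c4) = B
(r5,c2) = C
(r5,c4) = E
(r1,c4) = D
(r3,c3) = D
(r4,c3) = A
(r5,c3) = B
(r1,c3) = E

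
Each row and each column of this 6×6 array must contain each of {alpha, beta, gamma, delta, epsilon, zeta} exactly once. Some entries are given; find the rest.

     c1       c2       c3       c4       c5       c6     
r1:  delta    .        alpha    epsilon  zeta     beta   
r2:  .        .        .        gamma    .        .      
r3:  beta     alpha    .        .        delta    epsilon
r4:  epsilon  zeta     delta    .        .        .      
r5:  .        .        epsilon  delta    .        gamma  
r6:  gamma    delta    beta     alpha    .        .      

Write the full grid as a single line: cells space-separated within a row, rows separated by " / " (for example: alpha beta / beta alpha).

At row 1, column 2: row 1 has {alpha,beta,delta,epsilon,zeta}; column 2 has {alpha,delta,zeta}; that leaves gamma.
At row 2, column 3: row 2 has {gamma}; column 3 has {alpha,beta,delta,epsilon}; that leaves zeta.
At row 3, column 3: row 3 has {alpha,beta,delta,epsilon}; column 3 has {alpha,beta,delta,epsilon,zeta}; that leaves gamma.
At row 3, column 4: row 3 has {alpha,beta,gamma,delta,epsilon}; column 4 has {alpha,gamma,delta,epsilon}; that leaves zeta.
At row 4, column 4: row 4 has {delta,epsilon,zeta}; column 4 has {alpha,gamma,delta,epsilon,zeta}; that leaves beta.
At row 4, column 6: row 4 has {beta,delta,epsilon,zeta}; column 6 has {beta,gamma,epsilon}; that leaves alpha.
At row 5, column 2: row 5 has {gamma,delta,epsilon}; column 2 has {alpha,gamma,delta,zeta}; that leaves beta.
At row 5, column 5: row 5 has {beta,gamma,delta,epsilon}; column 5 has {delta,zeta}; that leaves alpha.
At row 6, column 5: row 6 has {alpha,beta,gamma,delta}; column 5 has {alpha,delta,zeta}; that leaves epsilon.
At row 6, column 6: row 6 has {alpha,beta,gamma,delta,epsilon}; column 6 has {alpha,beta,gamma,epsilon}; that leaves zeta.
At row 2, column 1: row 2 has {gamma,zeta}; column 1 has {beta,gamma,delta,epsilon}; that leaves alpha.
At row 2, column 2: row 2 has {alpha,gamma,zeta}; column 2 has {alpha,beta,gamma,delta,zeta}; that leaves epsilon.
At row 2, column 5: row 2 has {alpha,gamma,epsilon,zeta}; column 5 has {alpha,delta,epsilon,zeta}; that leaves beta.
At row 2, column 6: row 2 has {alpha,beta,gamma,epsilon,zeta}; column 6 has {alpha,beta,gamma,epsilon,zeta}; that leaves delta.
At row 4, column 5: row 4 has {alpha,beta,delta,epsilon,zeta}; column 5 has {alpha,beta,delta,epsilon,zeta}; that leaves gamma.
At row 5, column 1: row 5 has {alpha,beta,gamma,delta,epsilon}; column 1 has {alpha,beta,gamma,delta,epsilon}; that leaves zeta.

delta gamma alpha epsilon zeta beta / alpha epsilon zeta gamma beta delta / beta alpha gamma zeta delta epsilon / epsilon zeta delta beta gamma alpha / zeta beta epsilon delta alpha gamma / gamma delta beta alpha epsilon zeta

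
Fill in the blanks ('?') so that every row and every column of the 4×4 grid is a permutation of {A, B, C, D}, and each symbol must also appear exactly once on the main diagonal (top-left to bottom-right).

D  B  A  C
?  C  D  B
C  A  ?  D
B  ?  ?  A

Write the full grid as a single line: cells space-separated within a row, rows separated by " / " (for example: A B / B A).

D B A C / A C D B / C A B D / B D C A

Cell (r2,c1): row 2 has {B,C,D}; column 1 has {B,C,D} → A.
Cell (r3,c3): row 3 has {A,C,D}; column 3 has {A,D}; the diagonal has {A,C,D} → B.
Cell (r4,c2): row 4 has {A,B}; column 2 has {A,B,C} → D.
Cell (r4,c3): row 4 has {A,B,D}; column 3 has {A,B,D} → C.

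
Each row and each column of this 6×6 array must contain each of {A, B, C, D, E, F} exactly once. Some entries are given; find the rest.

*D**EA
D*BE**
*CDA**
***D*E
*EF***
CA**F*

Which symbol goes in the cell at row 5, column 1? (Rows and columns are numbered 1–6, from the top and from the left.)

(r1,c3) = C
(r2,c2) = F
(r2,c6) = C
(r3,c5) = B
(r3,c6) = F
(r4,c2) = B
(r4,c3) = A
(r4,c5) = C
(r6,c3) = E
(r6,c4) = B
(r6,c6) = D
(r1,c4) = F
(r2,c5) = A
(r3,c1) = E
(r4,c1) = F
(r5,c4) = C
(r5,c5) = D
(r5,c6) = B
(r1,c1) = B
(r5,c1) = A

A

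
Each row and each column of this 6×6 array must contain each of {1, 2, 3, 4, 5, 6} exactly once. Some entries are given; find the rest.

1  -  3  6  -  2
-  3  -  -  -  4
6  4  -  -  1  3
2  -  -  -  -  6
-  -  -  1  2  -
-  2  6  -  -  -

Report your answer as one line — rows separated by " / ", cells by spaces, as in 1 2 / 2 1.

1 5 3 6 4 2 / 5 3 1 2 6 4 / 6 4 2 5 1 3 / 2 1 5 4 3 6 / 3 6 4 1 2 5 / 4 2 6 3 5 1

(r1,c2): row 1 has {1,2,3,6}; column 2 has {2,3,4}, so it must be 5.
(r1,c5): row 1 has {1,2,3,5,6}; column 5 has {1,2}, so it must be 4.
(r2,c1): row 2 has {3,4}; column 1 has {1,2,6}, so it must be 5.
(r2,c4): row 2 has {3,4,5}; column 4 has {1,6}, so it must be 2.
(r2,c5): row 2 has {2,3,4,5}; column 5 has {1,2,4}, so it must be 6.
(r3,c4): row 3 has {1,3,4,6}; column 4 has {1,2,6}, so it must be 5.
(r4,c2): row 4 has {2,6}; column 2 has {2,3,4,5}, so it must be 1.
(r5,c2): row 5 has {1,2}; column 2 has {1,2,3,4,5}, so it must be 6.
(r5,c6): row 5 has {1,2,6}; column 6 has {2,3,4,6}, so it must be 5.
(r6,c6): row 6 has {2,6}; column 6 has {2,3,4,5,6}, so it must be 1.
(r2,c3): row 2 has {2,3,4,5,6}; column 3 has {3,6}, so it must be 1.
(r3,c3): row 3 has {1,3,4,5,6}; column 3 has {1,3,6}, so it must be 2.
(r5,c3): row 5 has {1,2,5,6}; column 3 has {1,2,3,6}, so it must be 4.
(r4,c3): row 4 has {1,2,6}; column 3 has {1,2,3,4,6}, so it must be 5.
(r4,c5): row 4 has {1,2,5,6}; column 5 has {1,2,4,6}, so it must be 3.
(r5,c1): row 5 has {1,2,4,5,6}; column 1 has {1,2,5,6}, so it must be 3.
(r6,c1): row 6 has {1,2,6}; column 1 has {1,2,3,5,6}, so it must be 4.
(r6,c4): row 6 has {1,2,4,6}; column 4 has {1,2,5,6}, so it must be 3.
(r6,c5): row 6 has {1,2,3,4,6}; column 5 has {1,2,3,4,6}, so it must be 5.
(r4,c4): row 4 has {1,2,3,5,6}; column 4 has {1,2,3,5,6}, so it must be 4.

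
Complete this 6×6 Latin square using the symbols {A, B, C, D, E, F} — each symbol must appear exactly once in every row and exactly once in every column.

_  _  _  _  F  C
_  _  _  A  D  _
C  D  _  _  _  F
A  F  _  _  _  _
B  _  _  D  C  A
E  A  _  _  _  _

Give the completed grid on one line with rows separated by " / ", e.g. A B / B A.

D B A E F C / F C B A D E / C D E B A F / A F D C E B / B E F D C A / E A C F B D

(r1,c1): row 1 has {C,F}; column 1 has {A,B,C,E}, so it must be D.
(r2,c1): row 2 has {A,D}; column 1 has {A,B,C,D,E}, so it must be F.
(r5,c2): row 5 has {A,B,C,D}; column 2 has {A,D,F}, so it must be E.
(r5,c3): row 5 has {A,B,C,D,E}; column 3 is empty so far, so it must be F.
(r6,c5): row 6 has {A,E}; column 5 has {C,D,F}, so it must be B.
(r6,c6): row 6 has {A,B,E}; column 6 has {A,C,F}, so it must be D.
(r1,c2): row 1 has {C,D,F}; column 2 has {A,D,E,F}, so it must be B.
(r1,c4): row 1 has {B,C,D,F}; column 4 has {A,D}, so it must be E.
(r2,c2): row 2 has {A,D,F}; column 2 has {A,B,D,E,F}, so it must be C.
(r3,c4): row 3 has {C,D,F}; column 4 has {A,D,E}, so it must be B.
(r4,c4): row 4 has {A,F}; column 4 has {A,B,D,E}, so it must be C.
(r4,c5): row 4 has {A,C,F}; column 5 has {B,C,D,F}, so it must be E.
(r4,c6): row 4 has {A,C,E,F}; column 6 has {A,C,D,F}, so it must be B.
(r6,c3): row 6 has {A,B,D,E}; column 3 has {F}, so it must be C.
(r6,c4): row 6 has {A,B,C,D,E}; column 4 has {A,B,C,D,E}, so it must be F.
(r1,c3): row 1 has {B,C,D,E,F}; column 3 has {C,F}, so it must be A.
(r2,c6): row 2 has {A,C,D,F}; column 6 has {A,B,C,D,F}, so it must be E.
(r3,c3): row 3 has {B,C,D,F}; column 3 has {A,C,F}, so it must be E.
(r3,c5): row 3 has {B,C,D,E,F}; column 5 has {B,C,D,E,F}, so it must be A.
(r4,c3): row 4 has {A,B,C,E,F}; column 3 has {A,C,E,F}, so it must be D.
(r2,c3): row 2 has {A,C,D,E,F}; column 3 has {A,C,D,E,F}, so it must be B.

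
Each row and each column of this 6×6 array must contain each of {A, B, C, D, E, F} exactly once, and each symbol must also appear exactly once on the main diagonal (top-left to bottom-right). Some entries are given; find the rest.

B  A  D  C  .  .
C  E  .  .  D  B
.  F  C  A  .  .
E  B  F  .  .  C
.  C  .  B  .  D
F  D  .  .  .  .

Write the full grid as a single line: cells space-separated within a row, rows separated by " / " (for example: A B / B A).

row 2 has {B,C,D,E}; column 3 has {C,D,F} — only A is left for (r2,c3).
row 2 has {A,B,C,D,E}; column 4 has {A,B,C} — only F is left for (r2,c4).
row 3 has {A,C,F}; column 1 has {B,C,E,F} — only D is left for (r3,c1).
row 3 has {A,C,D,F}; column 6 has {B,C,D} — only E is left for (r3,c6).
row 4 has {B,C,E,F}; column 4 has {A,B,C,F}; the diagonal has {B,C,E} — only D is left for (r4,c4).
row 4 has {B,C,D,E,F}; column 5 has {D} — only A is left for (r4,c5).
row 5 has {B,C,D}; column 1 has {B,C,D,E,F} — only A is left for (r5,c1).
row 5 has {A,B,C,D}; column 3 has {A,C,D,F} — only E is left for (r5,c3).
row 5 has {A,B,C,D,E}; column 5 has {A,D}; the diagonal has {B,C,D,E} — only F is left for (r5,c5).
row 6 has {D,F}; column 3 has {A,C,D,E,F} — only B is left for (r6,c3).
row 6 has {B,D,F}; column 4 has {A,B,C,D,F} — only E is left for (r6,c4).
row 6 has {B,D,E,F}; column 5 has {A,D,F} — only C is left for (r6,c5).
row 6 has {B,C,D,E,F}; column 6 has {B,C,D,E}; the diagonal has {B,C,D,E,F} — only A is left for (r6,c6).
row 1 has {A,B,C,D}; column 5 has {A,C,D,F} — only E is left for (r1,c5).
row 1 has {A,B,C,D,E}; column 6 has {A,B,C,D,E} — only F is left for (r1,c6).
row 3 has {A,C,D,E,F}; column 5 has {A,C,D,E,F} — only B is left for (r3,c5).

B A D C E F / C E A F D B / D F C A B E / E B F D A C / A C E B F D / F D B E C A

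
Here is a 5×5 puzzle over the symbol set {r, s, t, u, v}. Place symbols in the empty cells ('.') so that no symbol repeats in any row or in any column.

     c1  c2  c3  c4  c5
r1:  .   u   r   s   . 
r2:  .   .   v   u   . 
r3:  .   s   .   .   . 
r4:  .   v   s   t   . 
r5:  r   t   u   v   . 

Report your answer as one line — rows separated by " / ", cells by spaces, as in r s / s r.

t u r s v / s r v u t / v s t r u / u v s t r / r t u v s

(r2,c2) = r
(r3,c3) = t
(r3,c4) = r
(r4,c1) = u
(r4,c5) = r
(r5,c5) = s
(r2,c5) = t
(r3,c1) = v
(r3,c5) = u
(r1,c1) = t
(r1,c5) = v
(r2,c1) = s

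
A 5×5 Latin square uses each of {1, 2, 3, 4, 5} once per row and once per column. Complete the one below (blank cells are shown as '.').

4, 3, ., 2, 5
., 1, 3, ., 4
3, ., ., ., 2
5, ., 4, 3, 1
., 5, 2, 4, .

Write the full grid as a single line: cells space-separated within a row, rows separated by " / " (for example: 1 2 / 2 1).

4 3 1 2 5 / 2 1 3 5 4 / 3 4 5 1 2 / 5 2 4 3 1 / 1 5 2 4 3

row 1 has {2,3,4,5}; column 3 has {2,3,4} — only 1 is left for (r1,c3).
row 2 has {1,3,4}; column 1 has {3,4,5} — only 2 is left for (r2,c1).
row 2 has {1,2,3,4}; column 4 has {2,3,4} — only 5 is left for (r2,c4).
row 3 has {2,3}; column 2 has {1,3,5} — only 4 is left for (r3,c2).
row 3 has {2,3,4}; column 3 has {1,2,3,4} — only 5 is left for (r3,c3).
row 3 has {2,3,4,5}; column 4 has {2,3,4,5} — only 1 is left for (r3,c4).
row 4 has {1,3,4,5}; column 2 has {1,3,4,5} — only 2 is left for (r4,c2).
row 5 has {2,4,5}; column 1 has {2,3,4,5} — only 1 is left for (r5,c1).
row 5 has {1,2,4,5}; column 5 has {1,2,4,5} — only 3 is left for (r5,c5).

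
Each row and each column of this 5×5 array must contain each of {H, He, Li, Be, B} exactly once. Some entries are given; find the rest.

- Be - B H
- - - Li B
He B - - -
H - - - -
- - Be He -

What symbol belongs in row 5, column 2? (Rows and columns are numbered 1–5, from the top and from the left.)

H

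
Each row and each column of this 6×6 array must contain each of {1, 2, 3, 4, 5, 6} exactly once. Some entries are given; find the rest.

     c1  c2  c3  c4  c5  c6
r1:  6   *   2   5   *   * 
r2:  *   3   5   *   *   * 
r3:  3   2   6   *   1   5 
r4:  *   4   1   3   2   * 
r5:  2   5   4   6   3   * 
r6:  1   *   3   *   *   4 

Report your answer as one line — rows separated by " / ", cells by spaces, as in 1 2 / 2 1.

At row 1, column 2: row 1 has {2,5,6}; column 2 has {2,3,4,5}; that leaves 1.
At row 1, column 5: row 1 has {1,2,5,6}; column 5 has {1,2,3}; that leaves 4.
At row 1, column 6: row 1 has {1,2,4,5,6}; column 6 has {4,5}; that leaves 3.
At row 2, column 1: row 2 has {3,5}; column 1 has {1,2,3,6}; that leaves 4.
At row 2, column 5: row 2 has {3,4,5}; column 5 has {1,2,3,4}; that leaves 6.
At row 3, column 4: row 3 has {1,2,3,5,6}; column 4 has {3,5,6}; that leaves 4.
At row 4, column 1: row 4 has {1,2,3,4}; column 1 has {1,2,3,4,6}; that leaves 5.
At row 4, column 6: row 4 has {1,2,3,4,5}; column 6 has {3,4,5}; that leaves 6.
At row 5, column 6: row 5 has {2,3,4,5,6}; column 6 has {3,4,5,6}; that leaves 1.
At row 6, column 2: row 6 has {1,3,4}; column 2 has {1,2,3,4,5}; that leaves 6.
At row 6, column 4: row 6 has {1,3,4,6}; column 4 has {3,4,5,6}; that leaves 2.
At row 6, column 5: row 6 has {1,2,3,4,6}; column 5 has {1,2,3,4,6}; that leaves 5.
At row 2, column 4: row 2 has {3,4,5,6}; column 4 has {2,3,4,5,6}; that leaves 1.
At row 2, column 6: row 2 has {1,3,4,5,6}; column 6 has {1,3,4,5,6}; that leaves 2.

6 1 2 5 4 3 / 4 3 5 1 6 2 / 3 2 6 4 1 5 / 5 4 1 3 2 6 / 2 5 4 6 3 1 / 1 6 3 2 5 4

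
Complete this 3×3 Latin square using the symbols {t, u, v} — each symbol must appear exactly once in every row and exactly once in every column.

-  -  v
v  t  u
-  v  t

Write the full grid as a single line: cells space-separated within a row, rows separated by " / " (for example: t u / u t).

t u v / v t u / u v t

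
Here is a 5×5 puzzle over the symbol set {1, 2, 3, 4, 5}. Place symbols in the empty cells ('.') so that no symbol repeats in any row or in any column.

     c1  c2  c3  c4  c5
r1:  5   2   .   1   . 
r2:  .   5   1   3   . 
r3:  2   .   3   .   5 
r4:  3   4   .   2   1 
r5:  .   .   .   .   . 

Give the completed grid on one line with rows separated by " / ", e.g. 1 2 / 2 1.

5 2 4 1 3 / 4 5 1 3 2 / 2 1 3 4 5 / 3 4 5 2 1 / 1 3 2 5 4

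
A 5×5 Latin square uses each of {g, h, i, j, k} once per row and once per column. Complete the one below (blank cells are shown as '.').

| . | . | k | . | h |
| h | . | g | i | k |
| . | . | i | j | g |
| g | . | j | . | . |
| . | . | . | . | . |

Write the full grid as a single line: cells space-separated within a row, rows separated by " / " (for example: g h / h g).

j i k g h / h j g i k / k h i j g / g k j h i / i g h k j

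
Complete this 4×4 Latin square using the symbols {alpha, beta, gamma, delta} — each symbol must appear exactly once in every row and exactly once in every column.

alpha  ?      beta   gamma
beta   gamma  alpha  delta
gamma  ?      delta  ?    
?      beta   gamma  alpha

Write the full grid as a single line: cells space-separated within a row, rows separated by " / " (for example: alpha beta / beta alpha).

alpha delta beta gamma / beta gamma alpha delta / gamma alpha delta beta / delta beta gamma alpha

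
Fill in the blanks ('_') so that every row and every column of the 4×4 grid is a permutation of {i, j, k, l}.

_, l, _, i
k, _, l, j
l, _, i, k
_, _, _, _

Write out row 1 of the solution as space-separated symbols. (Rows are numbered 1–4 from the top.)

row 1 has {i,l}; column 1 has {k,l} — only j is left for (r1,c1).
row 1 has {i,j,l}; column 3 has {i,l} — only k is left for (r1,c3).

j l k i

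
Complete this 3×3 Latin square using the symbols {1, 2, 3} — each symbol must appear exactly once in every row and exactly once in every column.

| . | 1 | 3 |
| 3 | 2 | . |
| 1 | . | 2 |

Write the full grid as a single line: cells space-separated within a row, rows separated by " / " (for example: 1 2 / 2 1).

2 1 3 / 3 2 1 / 1 3 2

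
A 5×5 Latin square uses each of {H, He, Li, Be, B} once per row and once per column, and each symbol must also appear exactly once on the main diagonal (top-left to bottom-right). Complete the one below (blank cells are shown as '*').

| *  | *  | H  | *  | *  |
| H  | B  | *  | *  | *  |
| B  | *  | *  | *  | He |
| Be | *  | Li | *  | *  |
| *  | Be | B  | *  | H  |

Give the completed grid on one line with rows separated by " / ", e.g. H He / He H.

At row 3, column 3: row 3 has {He,B}; column 3 has {H,Li,B}; the diagonal has {H,B}; that leaves Be.
At row 4, column 4: row 4 has {Li,Be}; column 4 is empty so far; the diagonal has {H,Be,B}; that leaves He.
At row 4, column 5: row 4 has {He,Li,Be}; column 5 has {H,He}; that leaves B.
At row 5, column 4: row 5 has {H,Be,B}; column 4 has {He}; that leaves Li.
At row 1, column 1: row 1 has {H}; column 1 has {H,Be,B}; the diagonal has {H,He,Be,B}; that leaves Li.
At row 1, column 2: row 1 has {H,Li}; column 2 has {Be,B}; that leaves He.
At row 1, column 5: row 1 has {H,He,Li}; column 5 has {H,He,B}; that leaves Be.
At row 2, column 3: row 2 has {H,B}; column 3 has {H,Li,Be,B}; that leaves He.
At row 2, column 4: row 2 has {H,He,B}; column 4 has {He,Li}; that leaves Be.
At row 2, column 5: row 2 has {H,He,Be,B}; column 5 has {H,He,Be,B}; that leaves Li.
At row 3, column 4: row 3 has {He,Be,B}; column 4 has {He,Li,Be}; that leaves H.
At row 4, column 2: row 4 has {He,Li,Be,B}; column 2 has {He,Be,B}; that leaves H.
At row 5, column 1: row 5 has {H,Li,Be,B}; column 1 has {H,Li,Be,B}; that leaves He.
At row 1, column 4: row 1 has {H,He,Li,Be}; column 4 has {H,He,Li,Be}; that leaves B.
At row 3, column 2: row 3 has {H,He,Be,B}; column 2 has {H,He,Be,B}; that leaves Li.

Li He H B Be / H B He Be Li / B Li Be H He / Be H Li He B / He Be B Li H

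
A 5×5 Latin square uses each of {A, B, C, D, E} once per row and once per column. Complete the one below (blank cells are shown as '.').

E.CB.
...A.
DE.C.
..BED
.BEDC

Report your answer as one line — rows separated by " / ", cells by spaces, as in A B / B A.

E D C B A / B C D A E / D E A C B / C A B E D / A B E D C

At row 1, column 5: row 1 has {B,C,E}; column 5 has {C,D}; that leaves A.
At row 2, column 3: row 2 has {A}; column 3 has {B,C,E}; that leaves D.
At row 3, column 3: row 3 has {C,D,E}; column 3 has {B,C,D,E}; that leaves A.
At row 3, column 5: row 3 has {A,C,D,E}; column 5 has {A,C,D}; that leaves B.
At row 5, column 1: row 5 has {B,C,D,E}; column 1 has {D,E}; that leaves A.
At row 1, column 2: row 1 has {A,B,C,E}; column 2 has {B,E}; that leaves D.
At row 2, column 2: row 2 has {A,D}; column 2 has {B,D,E}; that leaves C.
At row 2, column 5: row 2 has {A,C,D}; column 5 has {A,B,C,D}; that leaves E.
At row 4, column 1: row 4 has {B,D,E}; column 1 has {A,D,E}; that leaves C.
At row 4, column 2: row 4 has {B,C,D,E}; column 2 has {B,C,D,E}; that leaves A.
At row 2, column 1: row 2 has {A,C,D,E}; column 1 has {A,C,D,E}; that leaves B.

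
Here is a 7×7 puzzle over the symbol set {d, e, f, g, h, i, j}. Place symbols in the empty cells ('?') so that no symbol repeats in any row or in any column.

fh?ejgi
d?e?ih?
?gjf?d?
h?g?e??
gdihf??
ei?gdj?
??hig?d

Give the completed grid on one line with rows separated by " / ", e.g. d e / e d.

(r1,c3) = d
(r2,c4) = j
(r3,c1) = i
(r3,c5) = h
(r3,c7) = e
(r4,c4) = d
(r5,c6) = e
(r5,c7) = j
(r6,c3) = f
(r6,c7) = h
(r7,c1) = j
(r7,c6) = f
(r2,c2) = f
(r2,c7) = g
(r4,c2) = j
(r4,c6) = i
(r4,c7) = f
(r7,c2) = e

f h d e j g i / d f e j i h g / i g j f h d e / h j g d e i f / g d i h f e j / e i f g d j h / j e h i g f d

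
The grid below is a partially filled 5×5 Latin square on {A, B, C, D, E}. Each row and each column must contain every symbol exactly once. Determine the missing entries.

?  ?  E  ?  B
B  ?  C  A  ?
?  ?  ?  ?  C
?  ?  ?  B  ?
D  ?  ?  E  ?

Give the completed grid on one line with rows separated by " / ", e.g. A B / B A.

A D E C B / B E C A D / E B A D C / C A D B E / D C B E A

row 3 has {C}; column 4 has {A,B,E} — only D is left for (r3,c4).
row 5 has {D,E}; column 5 has {B,C} — only A is left for (r5,c5).
row 1 has {B,E}; column 4 has {A,B,D,E} — only C is left for (r1,c4).
row 5 has {A,D,E}; column 3 has {C,E} — only B is left for (r5,c3).
row 1 has {B,C,E}; column 1 has {B,D} — only A is left for (r1,c1).
row 1 has {A,B,C,E}; column 2 is empty so far — only D is left for (r1,c2).
row 2 has {A,B,C}; column 2 has {D} — only E is left for (r2,c2).
row 2 has {A,B,C,E}; column 5 has {A,B,C} — only D is left for (r2,c5).
row 3 has {C,D}; column 1 has {A,B,D} — only E is left for (r3,c1).
row 3 has {C,D,E}; column 3 has {B,C,E} — only A is left for (r3,c3).
row 4 has {B}; column 1 has {A,B,D,E} — only C is left for (r4,c1).
row 4 has {B,C}; column 2 has {D,E} — only A is left for (r4,c2).
row 4 has {A,B,C}; column 3 has {A,B,C,E} — only D is left for (r4,c3).
row 4 has {A,B,C,D}; column 5 has {A,B,C,D} — only E is left for (r4,c5).
row 5 has {A,B,D,E}; column 2 has {A,D,E} — only C is left for (r5,c2).
row 3 has {A,C,D,E}; column 2 has {A,C,D,E} — only B is left for (r3,c2).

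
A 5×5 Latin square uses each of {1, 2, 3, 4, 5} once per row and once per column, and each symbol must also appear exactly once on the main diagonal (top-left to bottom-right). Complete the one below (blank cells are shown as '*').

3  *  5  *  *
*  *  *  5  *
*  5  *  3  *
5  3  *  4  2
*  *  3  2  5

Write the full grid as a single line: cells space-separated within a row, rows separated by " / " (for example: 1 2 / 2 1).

3 2 5 1 4 / 2 1 4 5 3 / 4 5 2 3 1 / 5 3 1 4 2 / 1 4 3 2 5

row 1 has {3,5}; column 4 has {2,3,4,5} — only 1 is left for (r1,c4).
row 1 has {1,3,5}; column 5 has {2,5} — only 4 is left for (r1,c5).
row 3 has {3,5}; column 5 has {2,4,5} — only 1 is left for (r3,c5).
row 4 has {2,3,4,5}; column 3 has {3,5} — only 1 is left for (r4,c3).
row 1 has {1,3,4,5}; column 2 has {3,5} — only 2 is left for (r1,c2).
row 2 has {5}; column 2 has {2,3,5}; the diagonal has {3,4,5} — only 1 is left for (r2,c2).
row 2 has {1,5}; column 5 has {1,2,4,5} — only 3 is left for (r2,c5).
row 3 has {1,3,5}; column 3 has {1,3,5}; the diagonal has {1,3,4,5} — only 2 is left for (r3,c3).
row 5 has {2,3,5}; column 2 has {1,2,3,5} — only 4 is left for (r5,c2).
row 2 has {1,3,5}; column 3 has {1,2,3,5} — only 4 is left for (r2,c3).
row 3 has {1,2,3,5}; column 1 has {3,5} — only 4 is left for (r3,c1).
row 5 has {2,3,4,5}; column 1 has {3,4,5} — only 1 is left for (r5,c1).
row 2 has {1,3,4,5}; column 1 has {1,3,4,5} — only 2 is left for (r2,c1).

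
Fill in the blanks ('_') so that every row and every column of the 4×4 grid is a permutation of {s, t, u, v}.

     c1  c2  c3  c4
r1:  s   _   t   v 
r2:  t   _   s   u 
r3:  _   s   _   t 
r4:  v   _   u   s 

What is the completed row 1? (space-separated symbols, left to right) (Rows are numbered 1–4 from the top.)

s u t v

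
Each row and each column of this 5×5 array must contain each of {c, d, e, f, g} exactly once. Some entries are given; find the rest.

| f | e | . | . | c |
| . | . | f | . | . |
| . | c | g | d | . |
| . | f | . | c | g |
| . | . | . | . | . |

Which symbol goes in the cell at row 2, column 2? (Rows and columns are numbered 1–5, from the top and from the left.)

g

(r1,c3) = d
(r1,c4) = g
(r2,c4) = e
(r2,c5) = d
(r3,c1) = e
(r3,c5) = f
(r4,c1) = d
(r4,c3) = e
(r5,c3) = c
(r5,c4) = f
(r5,c5) = e
(r2,c2) = g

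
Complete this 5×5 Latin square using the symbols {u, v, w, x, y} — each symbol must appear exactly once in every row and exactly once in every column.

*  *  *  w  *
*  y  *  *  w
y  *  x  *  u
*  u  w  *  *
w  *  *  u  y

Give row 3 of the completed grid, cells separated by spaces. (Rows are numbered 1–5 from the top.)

(r3,c4) = v
(r5,c3) = v
(r2,c3) = u
(r2,c4) = x
(r3,c2) = w

y w x v u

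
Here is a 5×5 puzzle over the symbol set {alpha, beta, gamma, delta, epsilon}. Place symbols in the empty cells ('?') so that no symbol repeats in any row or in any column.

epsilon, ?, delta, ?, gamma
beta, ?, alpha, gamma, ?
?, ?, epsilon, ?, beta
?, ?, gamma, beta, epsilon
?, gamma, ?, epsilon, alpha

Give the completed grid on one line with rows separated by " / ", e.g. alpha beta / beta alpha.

epsilon beta delta alpha gamma / beta epsilon alpha gamma delta / gamma alpha epsilon delta beta / alpha delta gamma beta epsilon / delta gamma beta epsilon alpha

At row 1, column 4: row 1 has {gamma,delta,epsilon}; column 4 has {beta,gamma,epsilon}; that leaves alpha.
At row 2, column 5: row 2 has {alpha,beta,gamma}; column 5 has {alpha,beta,gamma,epsilon}; that leaves delta.
At row 3, column 4: row 3 has {beta,epsilon}; column 4 has {alpha,beta,gamma,epsilon}; that leaves delta.
At row 5, column 1: row 5 has {alpha,gamma,epsilon}; column 1 has {beta,epsilon}; that leaves delta.
At row 5, column 3: row 5 has {alpha,gamma,delta,epsilon}; column 3 has {alpha,gamma,delta,epsilon}; that leaves beta.
At row 1, column 2: row 1 has {alpha,gamma,delta,epsilon}; column 2 has {gamma}; that leaves beta.
At row 2, column 2: row 2 has {alpha,beta,gamma,delta}; column 2 has {beta,gamma}; that leaves epsilon.
At row 3, column 2: row 3 has {beta,delta,epsilon}; column 2 has {beta,gamma,epsilon}; that leaves alpha.
At row 4, column 1: row 4 has {beta,gamma,epsilon}; column 1 has {beta,delta,epsilon}; that leaves alpha.
At row 4, column 2: row 4 has {alpha,beta,gamma,epsilon}; column 2 has {alpha,beta,gamma,epsilon}; that leaves delta.
At row 3, column 1: row 3 has {alpha,beta,delta,epsilon}; column 1 has {alpha,beta,delta,epsilon}; that leaves gamma.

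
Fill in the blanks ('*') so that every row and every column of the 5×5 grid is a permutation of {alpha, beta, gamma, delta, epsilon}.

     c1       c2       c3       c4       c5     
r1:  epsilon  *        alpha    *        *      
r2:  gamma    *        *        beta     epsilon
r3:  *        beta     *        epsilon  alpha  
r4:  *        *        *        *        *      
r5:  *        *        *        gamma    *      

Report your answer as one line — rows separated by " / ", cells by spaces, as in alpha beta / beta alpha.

(r1,c4): row 1 has {alpha,epsilon}; column 4 has {beta,gamma,epsilon}, so it must be delta.
(r2,c3): row 2 has {beta,gamma,epsilon}; column 3 has {alpha}, so it must be delta.
(r3,c1): row 3 has {alpha,beta,epsilon}; column 1 has {gamma,epsilon}, so it must be delta.
(r3,c3): row 3 has {alpha,beta,delta,epsilon}; column 3 has {alpha,delta}, so it must be gamma.
(r4,c4): row 4 is empty so far; column 4 has {beta,gamma,delta,epsilon}, so it must be alpha.
(r1,c2): row 1 has {alpha,delta,epsilon}; column 2 has {beta}, so it must be gamma.
(r1,c5): row 1 has {alpha,gamma,delta,epsilon}; column 5 has {alpha,epsilon}, so it must be beta.
(r2,c2): row 2 has {beta,gamma,delta,epsilon}; column 2 has {beta,gamma}, so it must be alpha.
(r4,c1): row 4 has {alpha}; column 1 has {gamma,delta,epsilon}, so it must be beta.
(r4,c3): row 4 has {alpha,beta}; column 3 has {alpha,gamma,delta}, so it must be epsilon.
(r5,c1): row 5 has {gamma}; column 1 has {beta,gamma,delta,epsilon}, so it must be alpha.
(r5,c3): row 5 has {alpha,gamma}; column 3 has {alpha,gamma,delta,epsilon}, so it must be beta.
(r5,c5): row 5 has {alpha,beta,gamma}; column 5 has {alpha,beta,epsilon}, so it must be delta.
(r4,c2): row 4 has {alpha,beta,epsilon}; column 2 has {alpha,beta,gamma}, so it must be delta.
(r4,c5): row 4 has {alpha,beta,delta,epsilon}; column 5 has {alpha,beta,delta,epsilon}, so it must be gamma.
(r5,c2): row 5 has {alpha,beta,gamma,delta}; column 2 has {alpha,beta,gamma,delta}, so it must be epsilon.

epsilon gamma alpha delta beta / gamma alpha delta beta epsilon / delta beta gamma epsilon alpha / beta delta epsilon alpha gamma / alpha epsilon beta gamma delta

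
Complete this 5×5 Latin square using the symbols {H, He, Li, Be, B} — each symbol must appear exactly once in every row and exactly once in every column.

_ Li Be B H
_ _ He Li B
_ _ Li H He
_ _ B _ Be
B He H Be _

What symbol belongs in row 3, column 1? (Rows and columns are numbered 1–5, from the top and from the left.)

Be

Cell (r1,c1): row 1 has {H,Li,Be,B}; column 1 has {B} → He.
Cell (r3,c1): row 3 has {H,He,Li}; column 1 has {He,B} → Be.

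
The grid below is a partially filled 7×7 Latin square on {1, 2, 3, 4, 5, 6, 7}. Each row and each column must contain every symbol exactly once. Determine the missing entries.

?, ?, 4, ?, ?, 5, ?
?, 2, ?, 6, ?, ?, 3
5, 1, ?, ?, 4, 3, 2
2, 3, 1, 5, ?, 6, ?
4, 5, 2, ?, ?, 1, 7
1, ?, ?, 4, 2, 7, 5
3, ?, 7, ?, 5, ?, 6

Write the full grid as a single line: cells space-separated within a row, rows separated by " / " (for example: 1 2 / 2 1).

row 1 has {4,5}; column 7 has {2,3,5,6,7} — only 1 is left for (r1,c7).
row 2 has {2,3,6}; column 1 has {1,2,3,4,5} — only 7 is left for (r2,c1).
row 2 has {2,3,6,7}; column 3 has {1,2,4,7} — only 5 is left for (r2,c3).
row 2 has {2,3,5,6,7}; column 5 has {2,4,5} — only 1 is left for (r2,c5).
row 2 has {1,2,3,5,6,7}; column 6 has {1,3,5,6,7} — only 4 is left for (r2,c6).
row 3 has {1,2,3,4,5}; column 3 has {1,2,4,5,7} — only 6 is left for (r3,c3).
row 3 has {1,2,3,4,5,6}; column 4 has {4,5,6} — only 7 is left for (r3,c4).
row 4 has {1,2,3,5,6}; column 5 has {1,2,4,5} — only 7 is left for (r4,c5).
row 4 has {1,2,3,5,6,7}; column 7 has {1,2,3,5,6,7} — only 4 is left for (r4,c7).
row 5 has {1,2,4,5,7}; column 4 has {4,5,6,7} — only 3 is left for (r5,c4).
row 5 has {1,2,3,4,5,7}; column 5 has {1,2,4,5,7} — only 6 is left for (r5,c5).
row 6 has {1,2,4,5,7}; column 2 has {1,2,3,5} — only 6 is left for (r6,c2).
row 6 has {1,2,4,5,6,7}; column 3 has {1,2,4,5,6,7} — only 3 is left for (r6,c3).
row 7 has {3,5,6,7}; column 2 has {1,2,3,5,6} — only 4 is left for (r7,c2).
row 7 has {3,4,5,6,7}; column 6 has {1,3,4,5,6,7} — only 2 is left for (r7,c6).
row 1 has {1,4,5}; column 1 has {1,2,3,4,5,7} — only 6 is left for (r1,c1).
row 1 has {1,4,5,6}; column 2 has {1,2,3,4,5,6} — only 7 is left for (r1,c2).
row 1 has {1,4,5,6,7}; column 4 has {3,4,5,6,7} — only 2 is left for (r1,c4).
row 1 has {1,2,4,5,6,7}; column 5 has {1,2,4,5,6,7} — only 3 is left for (r1,c5).
row 7 has {2,3,4,5,6,7}; column 4 has {2,3,4,5,6,7} — only 1 is left for (r7,c4).

6 7 4 2 3 5 1 / 7 2 5 6 1 4 3 / 5 1 6 7 4 3 2 / 2 3 1 5 7 6 4 / 4 5 2 3 6 1 7 / 1 6 3 4 2 7 5 / 3 4 7 1 5 2 6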